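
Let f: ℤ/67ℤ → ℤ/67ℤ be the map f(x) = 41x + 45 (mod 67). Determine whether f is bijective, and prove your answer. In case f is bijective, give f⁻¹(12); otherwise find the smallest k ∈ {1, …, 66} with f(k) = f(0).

9

Suppose f(u) = f(v) in ℤ/67ℤ. Then 41u + 45 ≡ 41v + 45 (mod 67), so 41(u − v) ≡ 0 (mod 67).
Since gcd(41, 67) = 1, 41 is invertible modulo 67, thus u − v ≡ 0 (mod 67), i.e. u = v.
We now compute 41⁻¹ mod 67 explicitly. Euclid's algorithm: 67 = 1·41 + 26, 41 = 1·26 + 15, 26 = 1·15 + 11, 15 = 1·11 + 4, 11 = 2·4 + 3, 4 = 1·3 + 1; back-substituting gives 1 = 18·41 − 11·67, so 41⁻¹ ≡ 18 (mod 67).
For any y ∈ ℤ/67ℤ, x = 18(y − 45) mod 67 satisfies f(x) = 41·18(y − 45) + 45 ≡ y (since 41·18 ≡ 1 mod 67). So every y has a preimage.
Therefore f is bijective.
Since f is bijective, we compute f⁻¹(12): solve 41x + 45 ≡ 12 (mod 67), i.e. 41x ≡ 34 (mod 67).
Multiplying by 41⁻¹ = 18 gives x ≡ 18·34 = 612 = 9·67 + 9 ≡ 9 (mod 67).
Check: f(9) = 41·9 + 45 = 414 = 6·67 + 12 ≡ 12 (mod 67).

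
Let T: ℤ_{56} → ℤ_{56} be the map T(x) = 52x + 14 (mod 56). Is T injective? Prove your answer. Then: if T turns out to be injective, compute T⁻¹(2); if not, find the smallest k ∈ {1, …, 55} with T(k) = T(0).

We have gcd(52, 56) = 4 > 1. Taking u = 0 and v = 14: T(0) = 14 and T(14) = 52·14 + 14 = 742 ≡ 14 (mod 56).
So T(0) = T(14) while 0 ≠ 14, hence T is not injective.
Since T is not injective, we find the least positive k with T(k) = T(0): this means 52k ≡ 0 (mod 56), i.e. 56 ∣ 52k. Since gcd(52, 56) = 4, dividing through by 4 this holds exactly when 14 ∣ 13k, and as gcd(13, 14) = 1, exactly when 14 ∣ k.
The smallest positive such k is 14.

14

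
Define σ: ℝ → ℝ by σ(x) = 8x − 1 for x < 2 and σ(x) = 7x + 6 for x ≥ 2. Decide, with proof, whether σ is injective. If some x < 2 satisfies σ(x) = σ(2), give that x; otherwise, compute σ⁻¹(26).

20/7

Both pieces are strictly increasing (slopes 8 and 7), so each is injective on its own interval.
The left piece maps (−∞, 2) onto (−∞, 15); the right piece maps [2, ∞) onto [20, ∞).
These images are disjoint, so no value is attained by both pieces. Therefore σ is injective.
Because the two images are disjoint, no x < 2 has σ(x) = σ(2), so we compute σ⁻¹(26): 26 lies in [20, ∞), so solve 7x + 6 = 26: x = (26 − 6)/7 = 20/7.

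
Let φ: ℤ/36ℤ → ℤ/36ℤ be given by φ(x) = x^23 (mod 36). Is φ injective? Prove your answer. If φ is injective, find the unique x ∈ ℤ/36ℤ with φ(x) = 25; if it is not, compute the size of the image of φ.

φ(0) = 0^23 = 0.
φ(6): Repeated squaring mod 36: 6^1 ≡ 6, 6^2 ≡ 6² = 36 ≡ 0, 6^4 ≡ 0² = 0, 6^8 ≡ 0² = 0, 6^16 ≡ 0² = 0. Since 23 = 16 + 4 + 2 + 1, 6^23 ≡ 0·0·0·6: 0·0 = 0, then 0·0 = 0, then 0·6 = 0. So 6^23 ≡ 0 (mod 36).
So φ(0) = φ(6) = 0 while 0 ≠ 6, so φ is not injective.
Since φ is not injective, we determine |image(φ)|. Computing x^23 mod 36 for each x (by repeated squaring, reducing mod 36 at every step), the values φ(0), φ(1), …, φ(35) are: 0, 1, 32, 27, 16, 29, 0, 31, 8, 9, 28, 23, 0, 25, 20, 27, 4, 17, 0, 19, 32, 9, 16, 11, 0, 13, 8, 27, 28, 5, 0, 7, 20, 9, 4, 35.
The distinct values are {0, 1, 4, 5, 7, 8, 9, 11, 13, 16, 17, 19, 20, 23, 25, 27, 28, 29, 31, 32, 35}; there are 21 of them.

21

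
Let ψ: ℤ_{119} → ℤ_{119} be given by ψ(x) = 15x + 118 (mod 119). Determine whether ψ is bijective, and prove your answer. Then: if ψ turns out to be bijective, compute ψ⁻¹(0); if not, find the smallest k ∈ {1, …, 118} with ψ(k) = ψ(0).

Suppose ψ(x_1) = ψ(x_2) in ℤ_{119}. Then 15x_1 + 118 ≡ 15x_2 + 118 (mod 119), thus 15(x_1 − x_2) ≡ 0 (mod 119).
Since gcd(15, 119) = 1, 15 is invertible modulo 119, so x_1 − x_2 ≡ 0 (mod 119), i.e. x_1 = x_2.
We now compute 15⁻¹ mod 119 explicitly. Euclid's algorithm: 119 = 7·15 + 14, 15 = 1·14 + 1; back-substituting gives 1 = 8·15 − 1·119, so 15⁻¹ ≡ 8 (mod 119).
Then y ↦ 8(y − 118) is a two-sided inverse to ψ, so every y ∈ ℤ_{119} has a preimage.
Therefore ψ is bijective.
Since ψ is bijective, we compute ψ⁻¹(0): solve 15x + 118 ≡ 0 (mod 119), i.e. 15x ≡ 1 (mod 119).
Multiplying by 15⁻¹ = 8 gives x ≡ 8·1 = 8 ≡ 8 (mod 119).
Check: ψ(8) = 15·8 + 118 = 238 = 2·119 + 0 ≡ 0 (mod 119).

8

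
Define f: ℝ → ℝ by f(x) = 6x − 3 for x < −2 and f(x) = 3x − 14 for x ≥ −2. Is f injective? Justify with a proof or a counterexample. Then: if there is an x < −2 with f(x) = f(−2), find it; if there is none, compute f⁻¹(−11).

Both pieces are strictly increasing (slopes 6 and 3), so each is injective on its own interval.
The left piece maps (−∞, −2) onto (−∞, −15); the right piece maps [−2, ∞) onto [−20, ∞).
These images overlap. In particular f(−2) = −20 (right piece), and solving 6x − 3 = −20 on the left piece gives x = −17/6 < −2.
So f(−17/6) = f(−2) with −17/6 ≠ −2, and f is not injective. This x = −17/6 is the requested value below −2.

-17/6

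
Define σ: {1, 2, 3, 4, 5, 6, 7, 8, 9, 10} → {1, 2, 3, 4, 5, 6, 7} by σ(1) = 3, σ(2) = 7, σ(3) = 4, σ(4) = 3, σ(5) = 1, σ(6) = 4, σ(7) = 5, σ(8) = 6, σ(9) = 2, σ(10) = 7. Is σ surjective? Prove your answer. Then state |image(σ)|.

7

Every element of the codomain has a preimage: 1 = σ(5), 2 = σ(9), 3 = σ(1), 4 = σ(3), 5 = σ(7), 6 = σ(8), 7 = σ(2).
Therefore σ is surjective.
The image of σ is {1, 2, 3, 4, 5, 6, 7}, which has 7 elements.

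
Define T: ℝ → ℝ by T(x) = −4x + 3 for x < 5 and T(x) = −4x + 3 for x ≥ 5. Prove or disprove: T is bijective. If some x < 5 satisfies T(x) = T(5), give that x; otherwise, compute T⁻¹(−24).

27/4

Both pieces are strictly decreasing (slopes −4 and −4), so each is injective on its own interval.
The left piece maps (−∞, 5) onto (−17, ∞); the right piece maps [5, ∞) onto (−∞, −17].
Since −17 = −17, the images partition ℝ: T is injective and surjective, hence bijective.
Because the two images are disjoint, no x < 5 has T(x) = T(5), so we compute T⁻¹(−24): −24 lies in (−∞, −17], so solve −4x + 3 = −24: x = (−24 − 3)/(−4) = 27/4.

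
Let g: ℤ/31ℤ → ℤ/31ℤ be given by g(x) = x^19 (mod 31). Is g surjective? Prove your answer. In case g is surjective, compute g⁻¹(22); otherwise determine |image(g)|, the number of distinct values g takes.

Since 31 is prime, the nonzero elements of ℤ/31ℤ form a cyclic group of order 30.
As gcd(19, 30) = 1, raising to the 19th power is a bijection on this group: if u^19 ≡ v^19 then (uv^{−1})^19 = 1, and the only element of order dividing gcd(19, 30) = 1 is 1, so u = v.
With g(0) = 0 this makes g injective on all of ℤ/31ℤ, hence bijective (finite equal-size domain and codomain). In particular g is surjective.
Since g is surjective, we find the preimage of 22. The inverse of x ↦ x^19 on (ℤ/31ℤ)^× is x ↦ x^19, because 19·19 = 361 = 12·30 + 1 ≡ 1 (mod 30) and x^{30} = 1 for x ≠ 0 (Fermat). So g⁻¹(22) = 22^19 mod 31.
Repeated squaring mod 31: 22^1 ≡ 22, 22^2 ≡ 22² = 484 ≡ 19, 22^4 ≡ 19² = 361 ≡ 20, 22^8 ≡ 20² = 400 ≡ 28, 22^16 ≡ 28² = 784 ≡ 9. Since 19 = 16 + 2 + 1, 22^19 ≡ 9·19·22: 9·19 = 171 ≡ 16, then 16·22 = 352 ≡ 11. So 22^19 ≡ 11 (mod 31).
Hence g⁻¹(22) = 11.

11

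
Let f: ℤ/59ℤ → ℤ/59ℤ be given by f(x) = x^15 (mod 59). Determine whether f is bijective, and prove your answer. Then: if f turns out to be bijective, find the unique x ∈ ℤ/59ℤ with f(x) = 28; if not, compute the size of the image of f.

17

Since 59 is prime, the nonzero elements of ℤ/59ℤ form a cyclic group of order 58.
As gcd(15, 58) = 1, raising to the 15th power is a bijection on this group: if u^15 ≡ v^15 then (uv^{−1})^15 = 1, and the only element of order dividing gcd(15, 58) = 1 is 1, so u = v.
With f(0) = 0 this makes f injective on all of ℤ/59ℤ, hence bijective (finite equal-size domain and codomain). In particular f is bijective.
Since f is bijective, we find the preimage of 28. The inverse of x ↦ x^15 on (ℤ/59ℤ)^× is x ↦ x^31, because 15·31 = 465 = 8·58 + 1 ≡ 1 (mod 58) and x^{58} = 1 for x ≠ 0 (Fermat). So f⁻¹(28) = 28^31 mod 59.
Repeated squaring mod 59: 28^1 ≡ 28, 28^2 ≡ 28² = 784 ≡ 17, 28^4 ≡ 17² = 289 ≡ 53, 28^8 ≡ 53² = 2809 ≡ 36, 28^16 ≡ 36² = 1296 ≡ 57. Since 31 = 16 + 8 + 4 + 2 + 1, 28^31 ≡ 57·36·53·17·28: 57·36 = 2052 ≡ 46, then 46·53 = 2438 ≡ 19, then 19·17 = 323 ≡ 28, then 28·28 = 784 ≡ 17. So 28^31 ≡ 17 (mod 59).
Hence f⁻¹(28) = 17.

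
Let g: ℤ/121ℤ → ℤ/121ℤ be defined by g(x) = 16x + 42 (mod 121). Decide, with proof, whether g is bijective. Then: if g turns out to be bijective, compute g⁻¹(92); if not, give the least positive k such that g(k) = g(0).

109

Recall that injectivity means: for all u, v in the domain, g(u) = g(v) implies u = v.
If g(u) = g(v), then 16u ≡ 16v (mod 121). Because gcd(16, 121) = 1, we may cancel 16 to get u ≡ v (mod 121).
We now compute 16⁻¹ mod 121 explicitly. Euclid's algorithm: 121 = 7·16 + 9, 16 = 1·9 + 7, 9 = 1·7 + 2, 7 = 3·2 + 1; back-substituting gives 1 = 53·16 − 7·121, so 16⁻¹ ≡ 53 (mod 121).
Then y ↦ 53(y − 42) is a two-sided inverse to g, so every y ∈ ℤ/121ℤ has a preimage.
Hence g is bijective.
Since g is bijective, we find g⁻¹(92): we need 16x ≡ 92 − 42 ≡ 50 (mod 121). Using 16⁻¹ = 53: x ≡ 53·50 = 2650 = 21·121 + 109, so x = 109.
Check: g(109) = 16·109 + 42 = 1786 = 14·121 + 92 ≡ 92 (mod 121).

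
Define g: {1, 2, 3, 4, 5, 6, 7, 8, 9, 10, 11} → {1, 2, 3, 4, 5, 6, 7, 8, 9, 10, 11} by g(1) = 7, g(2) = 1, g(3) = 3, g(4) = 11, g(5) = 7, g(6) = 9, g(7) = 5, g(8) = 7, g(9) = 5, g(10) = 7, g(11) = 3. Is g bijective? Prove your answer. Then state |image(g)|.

g(1) = 7 = g(5) with 1 ≠ 5, so g is not injective, hence not bijective.
The image of g is {1, 3, 5, 7, 9, 11}, which has 6 elements.

6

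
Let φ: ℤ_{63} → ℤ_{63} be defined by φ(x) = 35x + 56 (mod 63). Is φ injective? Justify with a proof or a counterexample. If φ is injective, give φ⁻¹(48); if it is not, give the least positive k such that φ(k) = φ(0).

9

By definition, φ is injective if φ(s) = φ(t) implies s = t.
We have gcd(35, 63) = 7 > 1. Taking s = 0 and t = 9: φ(0) = 56 and φ(9) = 35·9 + 56 = 371 ≡ 56 (mod 63).
So φ(0) = φ(9) while 0 ≠ 9, hence φ is not injective.
Since φ is not injective, we find the least positive k with φ(k) = φ(0): this means 35k ≡ 0 (mod 63), i.e. 63 ∣ 35k. Since gcd(35, 63) = 7, dividing through by 7 this holds exactly when 9 ∣ 5k, and as gcd(5, 9) = 1, exactly when 9 ∣ k.
The smallest positive such k is 9.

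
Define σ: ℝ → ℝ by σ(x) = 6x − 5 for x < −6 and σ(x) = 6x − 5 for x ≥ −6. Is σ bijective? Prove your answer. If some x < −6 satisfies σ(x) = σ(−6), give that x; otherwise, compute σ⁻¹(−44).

Both pieces are strictly increasing (slopes 6 and 6), so each is injective on its own interval.
The left piece maps (−∞, −6) onto (−∞, −41); the right piece maps [−6, ∞) onto [−41, ∞).
Since −41 = −41, the images partition ℝ: σ is injective and surjective, hence bijective.
Because the two images are disjoint, no x < −6 has σ(x) = σ(−6), so we compute σ⁻¹(−44): −44 lies in (−∞, −41), so solve 6x − 5 = −44: x = (−44 + 5)/6 = −13/2.

-13/2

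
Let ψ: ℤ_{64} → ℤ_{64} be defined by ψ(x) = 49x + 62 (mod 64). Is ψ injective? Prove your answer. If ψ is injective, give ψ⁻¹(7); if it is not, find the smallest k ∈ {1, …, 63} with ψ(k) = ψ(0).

If ψ(a) = ψ(b), then 49a ≡ 49b (mod 64). Because gcd(49, 64) = 1, we may cancel 49 to get a ≡ b (mod 64).
Hence ψ is injective.
We now compute 49⁻¹ mod 64 explicitly. Euclid's algorithm: 64 = 1·49 + 15, 49 = 3·15 + 4, 15 = 3·4 + 3, 4 = 1·3 + 1; back-substituting gives 1 = 17·49 − 13·64, so 49⁻¹ ≡ 17 (mod 64).
Since ψ is injective, we compute ψ⁻¹(7): solve 49x + 62 ≡ 7 (mod 64), i.e. 49x ≡ 9 (mod 64).
Multiplying by 49⁻¹ = 17 gives x ≡ 17·9 = 153 = 2·64 + 25 ≡ 25 (mod 64).
Check: ψ(25) = 49·25 + 62 = 1287 = 20·64 + 7 ≡ 7 (mod 64).

25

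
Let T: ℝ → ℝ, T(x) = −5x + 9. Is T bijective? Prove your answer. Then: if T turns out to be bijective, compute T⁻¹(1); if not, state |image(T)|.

Suppose T(u) = T(v). Then −5u + 9 = −5v + 9, hence −5u = −5v, thus u = v.
For any y ∈ ℝ, x = (y − 9)/(−5) satisfies T(x) = y.
Hence T is bijective.
Since T is bijective, we compute T⁻¹(1) = (1 − 9)/(−5) = 8/5.

8/5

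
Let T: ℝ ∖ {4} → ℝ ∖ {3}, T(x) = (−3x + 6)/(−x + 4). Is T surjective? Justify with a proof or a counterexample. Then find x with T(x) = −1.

5/2

For any y ≠ 3, solving y(−x + 4) = −3x + 6 for x gives a well-defined x ≠ 4. So T is surjective.
Solving T(x) = −1: cross-multiplying gives −3x + 6 = −1(−x + 4), which rearranges to −4x = −10, so x = 5/2.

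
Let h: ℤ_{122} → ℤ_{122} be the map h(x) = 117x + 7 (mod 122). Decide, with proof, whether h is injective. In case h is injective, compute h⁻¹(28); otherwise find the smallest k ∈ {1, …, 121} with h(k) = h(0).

By definition, h is injective if h(a) = h(b) implies a = b.
Suppose h(a) = h(b) in ℤ_{122}. Then 117a + 7 ≡ 117b + 7 (mod 122), thus 117(a − b) ≡ 0 (mod 122).
Since gcd(117, 122) = 1, 117 is invertible modulo 122, thus a − b ≡ 0 (mod 122), i.e. a = b.
Thus h is injective.
We now compute 117⁻¹ mod 122 explicitly. Euclid's algorithm: 122 = 1·117 + 5, 117 = 23·5 + 2, 5 = 2·2 + 1; back-substituting gives 1 = 73·117 − 70·122, so 117⁻¹ ≡ 73 (mod 122).
Since h is injective, we compute h⁻¹(28): solve 117x + 7 ≡ 28 (mod 122), i.e. 117x ≡ 21 (mod 122).
Multiplying by 117⁻¹ = 73 gives x ≡ 73·21 = 1533 = 12·122 + 69 ≡ 69 (mod 122).
Check: h(69) = 117·69 + 7 = 8080 = 66·122 + 28 ≡ 28 (mod 122).

69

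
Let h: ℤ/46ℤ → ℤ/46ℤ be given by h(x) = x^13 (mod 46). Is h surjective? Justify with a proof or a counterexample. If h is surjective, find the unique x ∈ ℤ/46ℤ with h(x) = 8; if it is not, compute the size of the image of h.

36

Computing x^13 mod 46 for each x (by repeated squaring, reducing mod 46 at every step), the values h(0), h(1), …, h(45) are: 0, 1, 4, 9, 16, 21, 36, 43, 18, 35, 38, 17, 6, 31, 34, 5, 26, 33, 2, 7, 14, 19, 22, 23, 24, 27, 32, 39, 44, 13, 20, 41, 12, 15, 40, 29, 8, 11, 28, 3, 10, 25, 30, 37, 42, 45.
Every element of ℤ/46ℤ appears exactly once in this list, so h is a bijection, and in particular surjective.
Since h is surjective, we read off the preimage of 8 from the same table: h(36) = 8, so h⁻¹(8) = 36.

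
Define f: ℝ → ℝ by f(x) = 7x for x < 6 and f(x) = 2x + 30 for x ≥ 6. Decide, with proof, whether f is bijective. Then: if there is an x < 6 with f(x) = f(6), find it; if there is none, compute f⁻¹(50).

10

Both pieces are strictly increasing (slopes 7 and 2), so each is injective on its own interval.
The left piece maps (−∞, 6) onto (−∞, 42); the right piece maps [6, ∞) onto [42, ∞).
Since 42 = 42, the images partition ℝ: f is injective and surjective, hence bijective.
Because the two images are disjoint, no x < 6 has f(x) = f(6), so we compute f⁻¹(50): 50 lies in [42, ∞), so solve 2x + 30 = 50: x = (50 − 30)/2 = 10.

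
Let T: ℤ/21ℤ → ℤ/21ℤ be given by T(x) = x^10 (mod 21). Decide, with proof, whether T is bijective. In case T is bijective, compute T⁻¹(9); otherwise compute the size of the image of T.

T(2): Repeated squaring mod 21: 2^1 ≡ 2, 2^2 ≡ 2² = 4, 2^4 ≡ 4² = 16, 2^8 ≡ 16² = 256 ≡ 4. Since 10 = 8 + 2, 2^10 ≡ 4·4: 4·4 = 16. So 2^10 ≡ 16 (mod 21).
T(5): Repeated squaring mod 21: 5^1 ≡ 5, 5^2 ≡ 5² = 25 ≡ 4, 5^4 ≡ 4² = 16, 5^8 ≡ 16² = 256 ≡ 4. Since 10 = 8 + 2, 5^10 ≡ 4·4: 4·4 = 16. So 5^10 ≡ 16 (mod 21).
So T(2) = T(5) = 16 while 2 ≠ 5, thus T is not injective, hence not bijective.
Since T is not bijective, we determine |image(T)|. Computing x^10 mod 21 for each x (by repeated squaring, reducing mod 21 at every step), the values T(0), T(1), …, T(20) are: 0, 1, 16, 18, 4, 16, 15, 7, 1, 9, 4, 4, 9, 1, 7, 15, 16, 4, 18, 16, 1.
The distinct values are {0, 1, 4, 7, 9, 15, 16, 18}; there are 8 of them.

8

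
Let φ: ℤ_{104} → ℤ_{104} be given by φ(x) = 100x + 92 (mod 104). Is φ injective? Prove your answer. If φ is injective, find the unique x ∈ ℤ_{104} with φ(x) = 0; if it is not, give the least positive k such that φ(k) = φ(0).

26

We have gcd(100, 104) = 4 > 1. Taking s = 0 and t = 26: φ(0) = 92 and φ(26) = 100·26 + 92 = 2692 ≡ 92 (mod 104).
So φ(0) = φ(26) while 0 ≠ 26, so φ is not injective.
Since φ is not injective, we find the least positive k with φ(k) = φ(0): this means 100k ≡ 0 (mod 104), i.e. 104 ∣ 100k. Since gcd(100, 104) = 4, dividing through by 4 this holds exactly when 26 ∣ 25k, and as gcd(25, 26) = 1, exactly when 26 ∣ k.
The smallest positive such k is 26.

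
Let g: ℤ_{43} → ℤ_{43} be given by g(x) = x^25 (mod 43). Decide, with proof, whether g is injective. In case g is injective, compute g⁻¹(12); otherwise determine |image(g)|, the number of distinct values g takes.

19

Since 43 is prime, the nonzero elements of ℤ_{43} form a cyclic group of order 42.
As gcd(25, 42) = 1, raising to the 25th power is a bijection on this group: if x_1^25 ≡ x_2^25 then (x_1x_2^{−1})^25 = 1, and the only element of order dividing gcd(25, 42) = 1 is 1, so x_1 = x_2.
With g(0) = 0 this makes g injective on all of ℤ_{43}, hence bijective (finite equal-size domain and codomain). In particular g is injective.
Since g is injective, we find the preimage of 12. The inverse of x ↦ x^25 on (ℤ_{43})^× is x ↦ x^37, because 25·37 = 925 = 22·42 + 1 ≡ 1 (mod 42) and x^{42} = 1 for x ≠ 0 (Fermat). So g⁻¹(12) = 12^37 mod 43.
Repeated squaring mod 43: 12^1 ≡ 12, 12^2 ≡ 12² = 144 ≡ 15, 12^4 ≡ 15² = 225 ≡ 10, 12^8 ≡ 10² = 100 ≡ 14, 12^16 ≡ 14² = 196 ≡ 24, 12^32 ≡ 24² = 576 ≡ 17. Since 37 = 32 + 4 + 1, 12^37 ≡ 17·10·12: 17·10 = 170 ≡ 41, then 41·12 = 492 ≡ 19. So 12^37 ≡ 19 (mod 43).
Hence g⁻¹(12) = 19.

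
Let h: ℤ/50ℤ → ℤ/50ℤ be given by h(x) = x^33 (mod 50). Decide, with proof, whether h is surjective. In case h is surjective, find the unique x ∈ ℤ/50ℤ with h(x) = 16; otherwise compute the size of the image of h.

h(0) = 0^33 = 0.
h(10): Repeated squaring mod 50: 10^1 ≡ 10, 10^2 ≡ 10² = 100 ≡ 0, 10^4 ≡ 0² = 0, 10^8 ≡ 0² = 0, 10^16 ≡ 0² = 0, 10^32 ≡ 0² = 0. Since 33 = 32 + 1, 10^33 ≡ 0·10: 0·10 = 0. So 10^33 ≡ 0 (mod 50).
So h(0) = h(10) = 0 while 0 ≠ 10, so h is not injective.
A non-injective map from the 50-element set ℤ/50ℤ to itself takes at most 49 distinct values, so it cannot be surjective. Therefore h is not surjective.
Since h is not surjective, we determine |image(h)|. Computing x^33 mod 50 for each x (by repeated squaring, reducing mod 50 at every step), the values h(0), h(1), …, h(49) are: 0, 1, 42, 23, 14, 25, 16, 7, 38, 29, 0, 31, 22, 3, 44, 25, 46, 37, 18, 9, 0, 11, 2, 33, 24, 25, 26, 17, 48, 39, 0, 41, 32, 13, 4, 25, 6, 47, 28, 19, 0, 21, 12, 43, 34, 25, 36, 27, 8, 49.
The distinct values are {0, 1, 2, 3, 4, 6, 7, 8, 9, 11, 12, 13, 14, 16, 17, 18, 19, 21, 22, 23, 24, 25, 26, 27, 28, 29, 31, 32, 33, 34, 36, 37, 38, 39, 41, 42, 43, 44, 46, 47, 48, 49}; there are 42 of them.

42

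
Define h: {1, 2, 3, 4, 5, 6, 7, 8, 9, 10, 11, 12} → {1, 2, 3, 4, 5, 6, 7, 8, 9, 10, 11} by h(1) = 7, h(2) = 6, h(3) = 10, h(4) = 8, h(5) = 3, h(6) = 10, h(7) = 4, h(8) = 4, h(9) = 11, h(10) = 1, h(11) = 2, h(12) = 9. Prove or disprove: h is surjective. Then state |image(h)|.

10

No element maps to 5, so h is not surjective.
The image of h is {1, 2, 3, 4, 6, 7, 8, 9, 10, 11}, which has 10 elements.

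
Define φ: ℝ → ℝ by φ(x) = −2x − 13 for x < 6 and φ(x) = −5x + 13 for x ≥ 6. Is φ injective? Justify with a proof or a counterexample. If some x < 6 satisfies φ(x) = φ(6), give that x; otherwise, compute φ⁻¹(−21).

Both pieces are strictly decreasing (slopes −2 and −5), so each is injective on its own interval.
The left piece maps (−∞, 6) onto (−25, ∞); the right piece maps [6, ∞) onto (−∞, −17].
These images overlap. In particular φ(6) = −17 (right piece), and solving −2x − 13 = −17 on the left piece gives x = 2 < 6.
So φ(2) = φ(6) with 2 ≠ 6, and φ is not injective. This x = 2 is the requested value below 6.

2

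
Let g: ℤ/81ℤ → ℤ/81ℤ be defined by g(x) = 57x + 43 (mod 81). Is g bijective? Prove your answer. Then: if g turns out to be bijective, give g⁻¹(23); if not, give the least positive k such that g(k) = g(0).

Recall: g is injective when g(a) = g(b) forces a = b.
We have gcd(57, 81) = 3 > 1. Taking a = 0 and b = 27: g(0) = 43 and g(27) = 57·27 + 43 = 1582 ≡ 43 (mod 81).
So g(0) = g(27) while 0 ≠ 27, thus g is not injective, hence not bijective.
Since g is not bijective, we find the least positive k with g(k) = g(0): this means 57k ≡ 0 (mod 81), i.e. 81 ∣ 57k. Since gcd(57, 81) = 3, dividing through by 3 this holds exactly when 27 ∣ 19k, and as gcd(19, 27) = 1, exactly when 27 ∣ k.
The smallest positive such k is 27.

27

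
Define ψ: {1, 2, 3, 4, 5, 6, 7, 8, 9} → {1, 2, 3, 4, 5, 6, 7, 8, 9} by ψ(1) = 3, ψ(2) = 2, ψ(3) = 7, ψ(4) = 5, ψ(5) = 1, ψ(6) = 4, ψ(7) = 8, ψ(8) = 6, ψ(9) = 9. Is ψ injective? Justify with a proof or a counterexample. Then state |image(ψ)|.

The values ψ(1), …, ψ(9) are 3, 2, 7, 5, 1, 4, 8, 6, 9 — all distinct.
So ψ(s) = ψ(t) only when s = t, and ψ is injective.
The image of ψ is {1, 2, 3, 4, 5, 6, 7, 8, 9}, which has 9 elements.

9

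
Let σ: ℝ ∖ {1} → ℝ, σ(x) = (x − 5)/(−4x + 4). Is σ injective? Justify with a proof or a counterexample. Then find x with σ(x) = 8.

37/33

Suppose σ(a) = σ(b). Cross-multiplying: (a − 5)(−4b + 4) = (b − 5)(−4a + 4).
Expanding both sides and cancelling the symmetric terms leaves −16·(a − b) = 0. Since −16 ≠ 0, a = b. Thus σ is injective.
Solving σ(x) = 8: cross-multiplying gives x − 5 = 8(−4x + 4), which rearranges to 33x = 37, so x = 37/33.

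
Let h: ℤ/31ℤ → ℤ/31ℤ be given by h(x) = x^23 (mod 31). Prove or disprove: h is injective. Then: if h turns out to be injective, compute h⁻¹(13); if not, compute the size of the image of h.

Since 31 is prime, the nonzero elements of ℤ/31ℤ form a cyclic group of order 30.
As gcd(23, 30) = 1, raising to the 23rd power is a bijection on this group: if x_1^23 ≡ x_2^23 then (x_1x_2^{−1})^23 = 1, and the only element of order dividing gcd(23, 30) = 1 is 1, so x_1 = x_2.
With h(0) = 0 this makes h injective on all of ℤ/31ℤ, hence bijective (finite equal-size domain and codomain). In particular h is injective.
Since h is injective, we find the preimage of 13. The inverse of x ↦ x^23 on (ℤ/31ℤ)^× is x ↦ x^17, because 23·17 = 391 = 13·30 + 1 ≡ 1 (mod 30) and x^{30} = 1 for x ≠ 0 (Fermat). So h⁻¹(13) = 13^17 mod 31.
Repeated squaring mod 31: 13^1 ≡ 13, 13^2 ≡ 13² = 169 ≡ 14, 13^4 ≡ 14² = 196 ≡ 10, 13^8 ≡ 10² = 100 ≡ 7, 13^16 ≡ 7² = 49 ≡ 18. Since 17 = 16 + 1, 13^17 ≡ 18·13: 18·13 = 234 ≡ 17. So 13^17 ≡ 17 (mod 31).
Hence h⁻¹(13) = 17.

17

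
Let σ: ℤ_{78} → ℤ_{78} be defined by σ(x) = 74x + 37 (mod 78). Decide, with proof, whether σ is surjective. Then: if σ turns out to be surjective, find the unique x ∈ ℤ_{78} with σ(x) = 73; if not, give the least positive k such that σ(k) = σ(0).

Recall that σ is surjective if every y in the codomain equals σ(x) for some x in the domain.
Since gcd(74, 78) = 2, we have 74x ≡ 0 (mod 2) for all x, so σ(x) ≡ 1 (mod 2).
But 0 ≢ 1 (mod 2), so 0 ∈ ℤ_{78} has no preimage. Hence σ is not surjective.
Since σ is not surjective, we find the least positive k with σ(k) = σ(0): this means 74k ≡ 0 (mod 78), i.e. 78 ∣ 74k. Since gcd(74, 78) = 2, dividing through by 2 this holds exactly when 39 ∣ 37k, and as gcd(37, 39) = 1, exactly when 39 ∣ k.
The smallest positive such k is 39.

39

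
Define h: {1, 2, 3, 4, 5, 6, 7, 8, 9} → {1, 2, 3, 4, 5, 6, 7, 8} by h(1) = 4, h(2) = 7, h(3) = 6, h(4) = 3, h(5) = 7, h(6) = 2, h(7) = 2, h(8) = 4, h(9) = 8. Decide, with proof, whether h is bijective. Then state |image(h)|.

h(2) = 7 = h(5) with 2 ≠ 5, so h is not injective, hence not bijective.
The image of h is {2, 3, 4, 6, 7, 8}, which has 6 elements.

6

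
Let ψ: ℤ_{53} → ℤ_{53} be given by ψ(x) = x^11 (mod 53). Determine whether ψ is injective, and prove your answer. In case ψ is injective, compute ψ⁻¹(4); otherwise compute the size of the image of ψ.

Since 53 is prime, the nonzero elements of ℤ_{53} form a cyclic group of order 52.
As gcd(11, 52) = 1, raising to the 11th power is a bijection on this group: if a^11 ≡ b^11 then (ab^{−1})^11 = 1, and the only element of order dividing gcd(11, 52) = 1 is 1, so a = b.
With ψ(0) = 0 this makes ψ injective on all of ℤ_{53}, hence bijective (finite equal-size domain and codomain). In particular ψ is injective.
Since ψ is injective, we find the preimage of 4. The inverse of x ↦ x^11 on (ℤ_{53})^× is x ↦ x^19, because 11·19 = 209 = 4·52 + 1 ≡ 1 (mod 52) and x^{52} = 1 for x ≠ 0 (Fermat). So ψ⁻¹(4) = 4^19 mod 53.
Repeated squaring mod 53: 4^1 ≡ 4, 4^2 ≡ 4² = 16, 4^4 ≡ 16² = 256 ≡ 44, 4^8 ≡ 44² = 1936 ≡ 28, 4^16 ≡ 28² = 784 ≡ 42. Since 19 = 16 + 2 + 1, 4^19 ≡ 42·16·4: 42·16 = 672 ≡ 36, then 36·4 = 144 ≡ 38. So 4^19 ≡ 38 (mod 53).
Hence ψ⁻¹(4) = 38.

38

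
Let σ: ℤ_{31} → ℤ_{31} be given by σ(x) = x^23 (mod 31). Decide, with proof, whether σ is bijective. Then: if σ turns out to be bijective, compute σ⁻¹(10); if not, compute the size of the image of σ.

Since 31 is prime, the nonzero elements of ℤ_{31} form a cyclic group of order 30.
As gcd(23, 30) = 1, raising to the 23rd power is a bijection on this group: if x_1^23 ≡ x_2^23 then (x_1x_2^{−1})^23 = 1, and the only element of order dividing gcd(23, 30) = 1 is 1, so x_1 = x_2.
With σ(0) = 0 this makes σ injective on all of ℤ_{31}, hence bijective (finite equal-size domain and codomain). In particular σ is bijective.
Since σ is bijective, we find the preimage of 10. The inverse of x ↦ x^23 on (ℤ_{31})^× is x ↦ x^17, because 23·17 = 391 = 13·30 + 1 ≡ 1 (mod 30) and x^{30} = 1 for x ≠ 0 (Fermat). So σ⁻¹(10) = 10^17 mod 31.
Repeated squaring mod 31: 10^1 ≡ 10, 10^2 ≡ 10² = 100 ≡ 7, 10^4 ≡ 7² = 49 ≡ 18, 10^8 ≡ 18² = 324 ≡ 14, 10^16 ≡ 14² = 196 ≡ 10. Since 17 = 16 + 1, 10^17 ≡ 10·10: 10·10 = 100 ≡ 7. So 10^17 ≡ 7 (mod 31).
Hence σ⁻¹(10) = 7.

7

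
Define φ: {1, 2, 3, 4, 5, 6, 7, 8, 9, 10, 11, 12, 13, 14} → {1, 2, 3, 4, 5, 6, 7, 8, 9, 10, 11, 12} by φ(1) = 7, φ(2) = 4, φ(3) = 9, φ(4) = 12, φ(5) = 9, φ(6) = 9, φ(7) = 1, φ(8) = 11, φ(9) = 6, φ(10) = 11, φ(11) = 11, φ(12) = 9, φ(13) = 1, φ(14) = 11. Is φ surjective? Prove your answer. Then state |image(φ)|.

No element maps to 2, so φ is not surjective.
The image of φ is {1, 4, 6, 7, 9, 11, 12}, which has 7 elements.

7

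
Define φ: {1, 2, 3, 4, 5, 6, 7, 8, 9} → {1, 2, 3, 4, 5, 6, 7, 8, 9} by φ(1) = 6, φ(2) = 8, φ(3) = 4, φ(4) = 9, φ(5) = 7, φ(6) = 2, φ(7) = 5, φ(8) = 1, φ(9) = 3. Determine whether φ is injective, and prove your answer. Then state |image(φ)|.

The values φ(1), …, φ(9) are 6, 8, 4, 9, 7, 2, 5, 1, 3 — all distinct.
So φ(s) = φ(t) only when s = t, and φ is injective.
The image of φ is {1, 2, 3, 4, 5, 6, 7, 8, 9}, which has 9 elements.

9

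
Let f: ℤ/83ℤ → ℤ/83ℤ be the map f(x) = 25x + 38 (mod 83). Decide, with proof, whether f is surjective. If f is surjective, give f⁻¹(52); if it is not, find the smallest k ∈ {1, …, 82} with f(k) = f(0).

Since gcd(25, 83) = 1, 25 is invertible modulo 83. Euclid's algorithm: 83 = 3·25 + 8, 25 = 3·8 + 1; back-substituting gives 1 = 10·25 − 3·83, so 25⁻¹ ≡ 10 (mod 83).
For any y ∈ ℤ/83ℤ, x = 10(y − 38) mod 83 satisfies f(x) = 25·10(y − 38) + 38 ≡ y (since 25·10 ≡ 1 mod 83). So every y has a preimage.
Therefore f is surjective.
Since f is surjective, we find f⁻¹(52): we need 25x ≡ 52 − 38 ≡ 14 (mod 83). Using 25⁻¹ = 10: x ≡ 10·14 = 140 = 1·83 + 57, so x = 57.
Check: f(57) = 25·57 + 38 = 1463 = 17·83 + 52 ≡ 52 (mod 83).

57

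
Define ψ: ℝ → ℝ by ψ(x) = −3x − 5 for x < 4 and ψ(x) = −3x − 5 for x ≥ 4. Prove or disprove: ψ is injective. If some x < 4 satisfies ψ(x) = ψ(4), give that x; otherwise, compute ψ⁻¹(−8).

1

Both pieces are strictly decreasing (slopes −3 and −3), so each is injective on its own interval.
The left piece maps (−∞, 4) onto (−17, ∞); the right piece maps [4, ∞) onto (−∞, −17].
These images are disjoint, so no value is attained by both pieces. Hence ψ is injective.
Because the two images are disjoint, no x < 4 has ψ(x) = ψ(4), so we compute ψ⁻¹(−8): −8 lies in (−17, ∞), so solve −3x − 5 = −8: x = (−8 + 5)/(−3) = 1.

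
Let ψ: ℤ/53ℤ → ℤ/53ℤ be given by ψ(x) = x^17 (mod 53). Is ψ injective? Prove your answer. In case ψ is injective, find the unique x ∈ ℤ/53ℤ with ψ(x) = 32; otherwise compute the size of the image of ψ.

Since 53 is prime, the nonzero elements of ℤ/53ℤ form a cyclic group of order 52.
As gcd(17, 52) = 1, raising to the 17th power is a bijection on this group: if u^17 ≡ v^17 then (uv^{−1})^17 = 1, and the only element of order dividing gcd(17, 52) = 1 is 1, so u = v.
With ψ(0) = 0 this makes ψ injective on all of ℤ/53ℤ, hence bijective (finite equal-size domain and codomain). In particular ψ is injective.
Since ψ is injective, we find the preimage of 32. The inverse of x ↦ x^17 on (ℤ/53ℤ)^× is x ↦ x^49, because 17·49 = 833 = 16·52 + 1 ≡ 1 (mod 52) and x^{52} = 1 for x ≠ 0 (Fermat). So ψ⁻¹(32) = 32^49 mod 53.
Repeated squaring mod 53: 32^1 ≡ 32, 32^2 ≡ 32² = 1024 ≡ 17, 32^4 ≡ 17² = 289 ≡ 24, 32^8 ≡ 24² = 576 ≡ 46, 32^16 ≡ 46² = 2116 ≡ 49, 32^32 ≡ 49² = 2401 ≡ 16. Since 49 = 32 + 16 + 1, 32^49 ≡ 16·49·32: 16·49 = 784 ≡ 42, then 42·32 = 1344 ≡ 19. So 32^49 ≡ 19 (mod 53).
Hence ψ⁻¹(32) = 19.

19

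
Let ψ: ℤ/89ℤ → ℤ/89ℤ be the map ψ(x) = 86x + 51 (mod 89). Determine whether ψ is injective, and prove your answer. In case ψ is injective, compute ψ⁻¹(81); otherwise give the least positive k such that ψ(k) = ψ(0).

79

If ψ(s) = ψ(t), then 86s ≡ 86t (mod 89). Because gcd(86, 89) = 1, we may cancel 86 to get s ≡ t (mod 89).
Hence ψ is injective.
We now compute 86⁻¹ mod 89 explicitly. Euclid's algorithm: 89 = 1·86 + 3, 86 = 28·3 + 2, 3 = 1·2 + 1; back-substituting gives 1 = 59·86 − 57·89, so 86⁻¹ ≡ 59 (mod 89).
Since ψ is injective, we find ψ⁻¹(81): we need 86x ≡ 81 − 51 ≡ 30 (mod 89). Using 86⁻¹ = 59: x ≡ 59·30 = 1770 = 19·89 + 79, so x = 79.
Check: ψ(79) = 86·79 + 51 = 6845 = 76·89 + 81 ≡ 81 (mod 89).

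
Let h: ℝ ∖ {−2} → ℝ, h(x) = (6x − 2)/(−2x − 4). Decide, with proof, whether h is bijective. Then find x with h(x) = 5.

-9/8

If h(x) = −3, cross-multiplying gives −2(6x − 2) = 6(−2x − 4), which simplifies to 4 = −24 — false.  So −3 has no preimage and h is not surjective.
Therefore h is not bijective.
Solving h(x) = 5: cross-multiplying gives 6x − 2 = 5(−2x − 4), which rearranges to 16x = −18, so x = −9/8.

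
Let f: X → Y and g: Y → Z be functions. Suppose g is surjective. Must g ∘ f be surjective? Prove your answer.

No. Take X = {0}, Y = Z = {0, 1, 2, 3}, f(0) = 0, and g = identity (surjective).
Then (g ∘ f)(0) = 0, and 3 ∈ Z has no preimage under g ∘ f, so g ∘ f is not surjective.

not surjective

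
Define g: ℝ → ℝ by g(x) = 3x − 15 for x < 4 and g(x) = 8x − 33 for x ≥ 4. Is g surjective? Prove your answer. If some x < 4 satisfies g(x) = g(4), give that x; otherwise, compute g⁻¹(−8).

7/3

Both pieces are strictly increasing (slopes 3 and 8), so each is injective on its own interval.
The left piece maps (−∞, 4) onto (−∞, −3); the right piece maps [4, ∞) onto [−1, ∞).
The union (−∞, −3) ∪ [−1, ∞) omits the interval between −3 and −1; in particular −3 has no preimage. So g is not surjective.
Because the two images are disjoint, no x < 4 has g(x) = g(4), so we compute g⁻¹(−8): −8 lies in (−∞, −3), so solve 3x − 15 = −8: x = (−8 + 15)/3 = 7/3.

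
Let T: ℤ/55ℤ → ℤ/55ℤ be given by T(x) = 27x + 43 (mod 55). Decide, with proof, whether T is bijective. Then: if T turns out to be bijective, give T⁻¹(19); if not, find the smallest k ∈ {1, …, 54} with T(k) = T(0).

48

If T(a) = T(b), then 27a ≡ 27b (mod 55). Because gcd(27, 55) = 1, we may cancel 27 to get a ≡ b (mod 55).
We now compute 27⁻¹ mod 55 explicitly. Euclid's algorithm: 55 = 2·27 + 1; back-substituting gives 1 = 53·27 − 26·55, so 27⁻¹ ≡ 53 (mod 55).
Then y ↦ 53(y − 43) is a two-sided inverse to T, so every y ∈ ℤ/55ℤ has a preimage.
Therefore T is bijective.
Since T is bijective, we compute T⁻¹(19): solve 27x + 43 ≡ 19 (mod 55), i.e. 27x ≡ 31 (mod 55).
Multiplying by 27⁻¹ = 53 gives x ≡ 53·31 = 1643 = 29·55 + 48 ≡ 48 (mod 55).
Check: T(48) = 27·48 + 43 = 1339 = 24·55 + 19 ≡ 19 (mod 55).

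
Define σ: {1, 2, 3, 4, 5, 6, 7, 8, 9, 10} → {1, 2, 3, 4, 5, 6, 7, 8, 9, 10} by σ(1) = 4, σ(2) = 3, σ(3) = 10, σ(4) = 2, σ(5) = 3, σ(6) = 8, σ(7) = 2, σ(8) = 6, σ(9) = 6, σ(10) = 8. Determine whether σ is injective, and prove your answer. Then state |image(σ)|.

σ(2) = 3 = σ(5) with 2 ≠ 5, so σ is not injective.
The image of σ is {2, 3, 4, 6, 8, 10}, which has 6 elements.

6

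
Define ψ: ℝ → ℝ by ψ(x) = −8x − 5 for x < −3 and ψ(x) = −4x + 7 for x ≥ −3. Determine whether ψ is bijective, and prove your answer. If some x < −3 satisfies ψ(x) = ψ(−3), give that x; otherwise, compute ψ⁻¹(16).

-9/4

Both pieces are strictly decreasing (slopes −8 and −4), so each is injective on its own interval.
The left piece maps (−∞, −3) onto (19, ∞); the right piece maps [−3, ∞) onto (−∞, 19].
Since 19 = 19, the images partition ℝ: ψ is injective and surjective, hence bijective.
Because the two images are disjoint, no x < −3 has ψ(x) = ψ(−3), so we compute ψ⁻¹(16): 16 lies in (−∞, 19], so solve −4x + 7 = 16: x = (16 − 7)/(−4) = −9/4.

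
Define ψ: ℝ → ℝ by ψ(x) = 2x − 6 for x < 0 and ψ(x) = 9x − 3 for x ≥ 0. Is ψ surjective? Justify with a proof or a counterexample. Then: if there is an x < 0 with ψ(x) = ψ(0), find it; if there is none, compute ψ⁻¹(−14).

-4

Both pieces are strictly increasing (slopes 2 and 9), so each is injective on its own interval.
The left piece maps (−∞, 0) onto (−∞, −6); the right piece maps [0, ∞) onto [−3, ∞).
The union (−∞, −6) ∪ [−3, ∞) omits the interval between −6 and −3; in particular −6 has no preimage. So ψ is not surjective.
Because the two images are disjoint, no x < 0 has ψ(x) = ψ(0), so we compute ψ⁻¹(−14): −14 lies in (−∞, −6), so solve 2x − 6 = −14: x = (−14 + 6)/2 = −4.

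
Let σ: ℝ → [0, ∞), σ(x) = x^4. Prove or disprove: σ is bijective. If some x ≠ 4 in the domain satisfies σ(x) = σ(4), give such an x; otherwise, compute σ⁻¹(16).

σ(4) = 256 = (−4)^4 = σ(−4) (since 4 is even), with 4 ≠ −4. So σ is not injective, hence not bijective.
For the follow-up, such an x exists: taking x = −4 ∈ ℝ gives σ(−4) = 256 = σ(4) with −4 ≠ 4.

-4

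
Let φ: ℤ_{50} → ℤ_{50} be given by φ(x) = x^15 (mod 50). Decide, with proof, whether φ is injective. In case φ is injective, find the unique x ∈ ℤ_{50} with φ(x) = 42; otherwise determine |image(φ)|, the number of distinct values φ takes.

φ(0) = 0^15 = 0.
φ(10): Repeated squaring mod 50: 10^1 ≡ 10, 10^2 ≡ 10² = 100 ≡ 0, 10^4 ≡ 0² = 0, 10^8 ≡ 0² = 0. Since 15 = 8 + 4 + 2 + 1, 10^15 ≡ 0·0·0·10: 0·0 = 0, then 0·0 = 0, then 0·10 = 0. So 10^15 ≡ 0 (mod 50).
So φ(0) = φ(10) = 0 while 0 ≠ 10, so φ is not injective.
Since φ is not injective, we determine |image(φ)|. Computing x^15 mod 50 for each x (by repeated squaring, reducing mod 50 at every step), the values φ(0), φ(1), …, φ(49) are: 0, 1, 18, 7, 24, 25, 26, 43, 32, 49, 0, 1, 18, 7, 24, 25, 26, 43, 32, 49, 0, 1, 18, 7, 24, 25, 26, 43, 32, 49, 0, 1, 18, 7, 24, 25, 26, 43, 32, 49, 0, 1, 18, 7, 24, 25, 26, 43, 32, 49.
The distinct values are {0, 1, 7, 18, 24, 25, 26, 32, 43, 49}; there are 10 of them.

10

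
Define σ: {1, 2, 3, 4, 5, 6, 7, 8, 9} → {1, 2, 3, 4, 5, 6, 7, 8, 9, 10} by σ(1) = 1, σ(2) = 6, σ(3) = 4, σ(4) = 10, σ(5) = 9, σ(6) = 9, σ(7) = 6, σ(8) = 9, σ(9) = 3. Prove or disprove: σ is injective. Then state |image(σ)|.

6

σ(5) = 9 = σ(6) with 5 ≠ 6, so σ is not injective.
The image of σ is {1, 3, 4, 6, 9, 10}, which has 6 elements.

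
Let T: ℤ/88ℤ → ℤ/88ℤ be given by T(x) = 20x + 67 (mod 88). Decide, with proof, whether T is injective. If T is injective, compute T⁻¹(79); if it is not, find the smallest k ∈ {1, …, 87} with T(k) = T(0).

22

We have gcd(20, 88) = 4 > 1. Taking u = 0 and v = 22: T(0) = 67 and T(22) = 20·22 + 67 = 507 ≡ 67 (mod 88).
So T(0) = T(22) while 0 ≠ 22, so T is not injective.
Since T is not injective, we find the least positive k with T(k) = T(0): this means 20k ≡ 0 (mod 88), i.e. 88 ∣ 20k. Since gcd(20, 88) = 4, dividing through by 4 this holds exactly when 22 ∣ 5k, and as gcd(5, 22) = 1, exactly when 22 ∣ k.
The smallest positive such k is 22.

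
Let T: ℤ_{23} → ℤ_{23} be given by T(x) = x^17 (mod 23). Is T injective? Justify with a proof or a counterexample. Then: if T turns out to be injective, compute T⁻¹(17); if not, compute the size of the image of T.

10

Since 23 is prime, the nonzero elements of ℤ_{23} form a cyclic group of order 22.
As gcd(17, 22) = 1, raising to the 17th power is a bijection on this group: if s^17 ≡ t^17 then (st^{−1})^17 = 1, and the only element of order dividing gcd(17, 22) = 1 is 1, so s = t.
With T(0) = 0 this makes T injective on all of ℤ_{23}, hence bijective (finite equal-size domain and codomain). In particular T is injective.
Since T is injective, we find the preimage of 17. The inverse of x ↦ x^17 on (ℤ_{23})^× is x ↦ x^13, because 17·13 = 221 = 10·22 + 1 ≡ 1 (mod 22) and x^{22} = 1 for x ≠ 0 (Fermat). So T⁻¹(17) = 17^13 mod 23.
Repeated squaring mod 23: 17^1 ≡ 17, 17^2 ≡ 17² = 289 ≡ 13, 17^4 ≡ 13² = 169 ≡ 8, 17^8 ≡ 8² = 64 ≡ 18. Since 13 = 8 + 4 + 1, 17^13 ≡ 18·8·17: 18·8 = 144 ≡ 6, then 6·17 = 102 ≡ 10. So 17^13 ≡ 10 (mod 23).
Hence T⁻¹(17) = 10.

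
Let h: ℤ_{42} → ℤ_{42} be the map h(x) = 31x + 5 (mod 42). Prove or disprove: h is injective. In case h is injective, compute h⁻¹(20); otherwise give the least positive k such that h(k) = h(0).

33

Suppose h(a) = h(b) in ℤ_{42}. Then 31a + 5 ≡ 31b + 5 (mod 42), so 31(a − b) ≡ 0 (mod 42).
Since gcd(31, 42) = 1, 31 is invertible modulo 42, hence a − b ≡ 0 (mod 42), i.e. a = b.
Therefore h is injective.
We now compute 31⁻¹ mod 42 explicitly. Euclid's algorithm: 42 = 1·31 + 11, 31 = 2·11 + 9, 11 = 1·9 + 2, 9 = 4·2 + 1; back-substituting gives 1 = 19·31 − 14·42, so 31⁻¹ ≡ 19 (mod 42).
Since h is injective, we find h⁻¹(20): we need 31x ≡ 20 − 5 ≡ 15 (mod 42). Using 31⁻¹ = 19: x ≡ 19·15 = 285 = 6·42 + 33, so x = 33.
Check: h(33) = 31·33 + 5 = 1028 = 24·42 + 20 ≡ 20 (mod 42).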